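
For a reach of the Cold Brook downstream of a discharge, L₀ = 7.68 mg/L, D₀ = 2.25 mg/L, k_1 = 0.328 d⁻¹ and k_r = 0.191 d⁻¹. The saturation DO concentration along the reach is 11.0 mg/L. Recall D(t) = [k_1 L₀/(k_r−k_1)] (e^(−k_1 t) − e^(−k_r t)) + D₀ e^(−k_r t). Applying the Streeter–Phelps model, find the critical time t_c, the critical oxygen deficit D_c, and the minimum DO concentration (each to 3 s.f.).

t_c ≈ 3.10 d; D_c ≈ 4.76 mg/L; min DO ≈ 6.24 mg/L

At the critical point dD/dt = 0, so k_1 L₀ e^(−k_1 t) = k_r D. Substituting D(t) from the Streeter–Phelps equation and solving for t gives
t_c = ln[(k_r/k_1)(1 − D₀(k_r−k_1)/(k_1 L₀))] / (k_r−k_1).
Here k_r−k_1 = -0.1370 d⁻¹ and 1 − D₀(k_r−k_1)/(k_1 L₀) = 1 − 2.25×-0.1370/(0.328×7.68) = 1.122, so
t_c = ln(0.5823 × 1.122) / -0.1370 = -0.4253 / -0.1370 = 3.104 d.
L(t_c) = L₀ e^(−k_1 t_c) = 7.68 × 0.3612 = 2.774 mg/L, and at the critical point k_r D_c = k_1 L, so D_c = (0.328/0.191) × 2.774 = 4.764 mg/L.
Minimum DO = C_s − D_c = 11.0 − 4.764 = 6.236 mg/L.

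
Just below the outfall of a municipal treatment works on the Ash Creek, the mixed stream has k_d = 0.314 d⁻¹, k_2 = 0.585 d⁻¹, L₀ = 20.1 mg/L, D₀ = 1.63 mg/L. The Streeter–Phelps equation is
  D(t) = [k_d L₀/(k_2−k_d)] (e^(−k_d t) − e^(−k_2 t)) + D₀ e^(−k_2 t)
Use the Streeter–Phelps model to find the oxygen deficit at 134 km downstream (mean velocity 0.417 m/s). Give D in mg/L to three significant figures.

D ≈ 4.79 mg/L

Travel time t = x/v = 134 km / (0.417 m/s) = 134000 m / 0.417 m/s = 321300 s = 3.719 d.
k_d L₀/(k_2−k_d) = 0.314×20.1/(0.585−0.314) = 6.311/0.2710 = 23.29 mg/L.
e^(−k_d t) = e^(−0.314×3.719) = 0.3110; e^(−k_2 t) = e^(−0.585×3.719) = 0.1135.
D = 23.29 × (0.3110 − 0.1135) + 1.63 × 0.1135 = 4.600 + 0.1850 = 4.785 mg/L.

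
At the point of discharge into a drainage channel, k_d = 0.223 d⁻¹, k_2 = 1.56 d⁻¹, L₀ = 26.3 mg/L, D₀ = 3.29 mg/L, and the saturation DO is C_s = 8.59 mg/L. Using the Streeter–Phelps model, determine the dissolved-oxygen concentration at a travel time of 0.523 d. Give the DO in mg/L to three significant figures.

k_d L₀/(k_2−k_d) = 0.223×26.3/(1.56−0.223) = 5.865/1.337 = 4.387 mg/L.
e^(−k_d t) = e^(−0.223×0.5230) = 0.8899; e^(−k_2 t) = e^(−1.56×0.5230) = 0.4422.
D = 4.387 × (0.8899 − 0.4422) + 3.29 × 0.4422 = 1.964 + 1.455 = 3.419 mg/L.
DO = C_s − D = 8.59 − 3.419 = 5.171 mg/L.

DO ≈ 5.17 mg/L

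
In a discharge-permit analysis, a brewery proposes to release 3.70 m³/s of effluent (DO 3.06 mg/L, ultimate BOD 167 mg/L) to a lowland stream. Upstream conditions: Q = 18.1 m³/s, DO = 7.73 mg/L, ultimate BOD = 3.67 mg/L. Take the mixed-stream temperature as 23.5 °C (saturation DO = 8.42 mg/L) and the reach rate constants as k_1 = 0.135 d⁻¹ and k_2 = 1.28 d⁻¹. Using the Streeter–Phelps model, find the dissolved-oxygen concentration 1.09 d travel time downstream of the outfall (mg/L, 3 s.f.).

Mixed DO = (18.1×7.73 + 3.70×3.06)/(18.1+3.70) = 151.2/21.80 = 6.937 mg/L.
Mixed L₀ = (18.1×3.67 + 3.70×167)/(21.80) = 684.3/21.80 = 31.39 mg/L.
Initial deficit D₀ = C_s − DO₀ = 8.42 − 6.937 = 1.483 mg/L.
D(1.09) = [0.135×31.39/(1.28−0.135)](e^(−0.135×1.09) − e^(−1.28×1.09)) + 1.483 e^(−1.28×1.09)
= 3.701 × (0.8632 − 0.2478) + 1.483 × 0.2478 = 2.645 mg/L.
DO = 8.42 − 2.645 = 5.775 mg/L.

DO ≈ 5.78 mg/L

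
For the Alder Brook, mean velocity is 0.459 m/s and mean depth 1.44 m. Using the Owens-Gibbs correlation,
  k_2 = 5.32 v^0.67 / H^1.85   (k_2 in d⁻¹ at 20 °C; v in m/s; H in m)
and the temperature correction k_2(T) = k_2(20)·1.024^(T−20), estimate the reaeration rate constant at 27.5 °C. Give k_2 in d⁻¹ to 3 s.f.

k_2 ≈ 1.92 d⁻¹

k_2(20) = 5.32 × 0.459^0.67 / 1.44^1.85 = 5.32 × 0.5935 / 1.963 = 1.608 d⁻¹.
k_2(27.5) = 1.608 × 1.024^(27.5−20) = 1.608 × 1.195 = 1.921 d⁻¹.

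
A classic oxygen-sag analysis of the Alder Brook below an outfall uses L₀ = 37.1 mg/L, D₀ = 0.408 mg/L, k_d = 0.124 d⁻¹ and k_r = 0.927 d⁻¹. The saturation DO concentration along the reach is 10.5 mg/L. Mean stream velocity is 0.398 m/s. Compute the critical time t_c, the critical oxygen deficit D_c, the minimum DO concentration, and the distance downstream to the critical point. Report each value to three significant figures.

t_c = [1/(k_r−k_d)] ln[(k_r/k_d)(1 − D₀(k_r−k_d)/(k_d L₀))]
= [1/(0.927−0.124)] ln[(0.927/0.124)(1 − 0.408×0.8030/(0.124×37.1))]
= (1/0.8030) ln[7.476 × 0.9288] = 1.245 × ln(6.943) = 1.245 × 1.938 = 2.413 d.
D_c = (k_d/k_r) L₀ e^(−k_d t_c) = (0.124/0.927) × 37.1 × e^(−0.124×2.413) = 0.1338 × 37.1 × 0.7414 = 3.679 mg/L.
Minimum DO = C_s − D_c = 10.5 − 3.679 = 6.821 mg/L.
x_c = v t_c = 0.398 m/s × 2.413 d × 86400 s/d = 82980 m ≈ 83.0 km.

t_c ≈ 2.41 d; D_c ≈ 3.68 mg/L; min DO ≈ 6.82 mg/L; x_c ≈ 83.0 km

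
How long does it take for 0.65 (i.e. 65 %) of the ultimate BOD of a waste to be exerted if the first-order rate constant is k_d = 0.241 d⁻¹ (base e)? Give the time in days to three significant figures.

y/L₀ = 1 − e^(−k_d t) = 0.65 ⇒ e^(−k_d t) = 0.350
t = −ln(0.350) / 0.241 = 1.050 / 0.241 = 4.356 d.

t ≈ 4.36 d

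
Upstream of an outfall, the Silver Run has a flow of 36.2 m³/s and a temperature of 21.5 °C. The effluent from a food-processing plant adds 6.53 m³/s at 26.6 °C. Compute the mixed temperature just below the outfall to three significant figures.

22.3 °C

Flow-weighted mixing: C = (Q_r C_r + Q_w C_w)/(Q_r + Q_w)
= (36.2×21.5 + 6.53×26.6)/(36.2 + 6.53) = 952.0/42.73 = 22.28 °C.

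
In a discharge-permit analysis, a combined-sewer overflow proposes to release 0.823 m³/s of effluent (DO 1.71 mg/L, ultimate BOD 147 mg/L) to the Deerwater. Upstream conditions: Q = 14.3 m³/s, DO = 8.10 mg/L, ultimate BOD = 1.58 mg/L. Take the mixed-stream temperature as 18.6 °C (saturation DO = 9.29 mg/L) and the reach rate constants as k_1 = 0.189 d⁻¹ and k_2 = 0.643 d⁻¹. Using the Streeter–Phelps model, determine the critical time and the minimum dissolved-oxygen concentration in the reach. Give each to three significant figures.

t_c ≈ 1.61 d; minimum DO ≈ 7.23 mg/L

Mixed DO = (14.3×8.10 + 0.823×1.71)/(14.3+0.823) = 117.2/15.12 = 7.752 mg/L.
Mixed L₀ = (14.3×1.58 + 0.823×147)/(15.12) = 143.6/15.12 = 9.494 mg/L.
Initial deficit D₀ = C_s − DO₀ = 9.29 − 7.752 = 1.538 mg/L.
t_c = (1/0.4540) ln[(0.643/0.189)(1 − 1.538×0.4540/(0.189×9.494))] = 2.203 × ln(2.078) = 1.611 d.
D_c = (0.189/0.643) × 9.494 × e^(−0.189×1.611) = 0.2939 × 9.494 × 0.7374 = 2.058 mg/L.
Minimum DO = 9.29 − 2.058 = 7.232 mg/L.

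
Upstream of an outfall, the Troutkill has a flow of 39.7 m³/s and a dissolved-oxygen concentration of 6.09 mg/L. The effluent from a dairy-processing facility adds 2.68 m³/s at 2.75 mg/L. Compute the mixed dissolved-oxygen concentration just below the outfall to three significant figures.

Flow-weighted mixing: C = (Q_r C_r + Q_w C_w)/(Q_r + Q_w)
= (39.7×6.09 + 2.68×2.75)/(39.7 + 2.68) = 249.1/42.38 = 5.879 mg/L.

5.88 mg/L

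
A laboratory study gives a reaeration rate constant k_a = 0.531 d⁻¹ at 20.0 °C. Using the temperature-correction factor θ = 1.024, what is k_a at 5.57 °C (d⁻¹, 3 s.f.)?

k_a ≈ 0.377 d⁻¹

k_a(T₂) = k_a(T₁) · θ^(T₂−T₁) = 0.531 × 1.024^(5.57−20.0)
= 0.531 × 1.024^-14.4 = 0.531 × 0.7102 = 0.3771 d⁻¹.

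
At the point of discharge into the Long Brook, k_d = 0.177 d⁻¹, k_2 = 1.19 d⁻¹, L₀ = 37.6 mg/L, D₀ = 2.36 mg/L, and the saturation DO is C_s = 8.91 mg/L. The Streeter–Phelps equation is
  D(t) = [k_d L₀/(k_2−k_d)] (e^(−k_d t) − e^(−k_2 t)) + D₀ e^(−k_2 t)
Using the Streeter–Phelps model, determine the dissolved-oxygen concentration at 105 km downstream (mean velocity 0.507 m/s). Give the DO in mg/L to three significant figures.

DO ≈ 4.85 mg/L

Travel time t = x/v = 105 km / (0.507 m/s) = 105000 m / 0.507 m/s = 207100 s = 2.397 d.
k_d L₀/(k_2−k_d) = 0.177×37.6/(1.19−0.177) = 6.655/1.013 = 6.570 mg/L.
e^(−k_d t) = e^(−0.177×2.397) = 0.6542; e^(−k_2 t) = e^(−1.19×2.397) = 0.05770.
D = 6.570 × (0.6542 − 0.05770) + 2.36 × 0.05770 = 3.919 + 0.1362 = 4.055 mg/L.
DO = C_s − D = 8.91 − 4.055 = 4.855 mg/L.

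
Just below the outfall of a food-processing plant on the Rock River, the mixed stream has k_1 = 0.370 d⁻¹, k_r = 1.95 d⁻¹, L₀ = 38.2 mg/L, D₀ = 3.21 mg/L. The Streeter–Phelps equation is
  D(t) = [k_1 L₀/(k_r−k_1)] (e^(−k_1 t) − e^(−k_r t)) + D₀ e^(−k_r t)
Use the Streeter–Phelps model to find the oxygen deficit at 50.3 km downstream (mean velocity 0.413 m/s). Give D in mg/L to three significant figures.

Travel time t = x/v = 50.3 km / (0.413 m/s) = 50300 m / 0.413 m/s = 121800 s = 1.410 d.
k_1 L₀/(k_r−k_1) = 0.370×38.2/(1.95−0.370) = 14.13/1.580 = 8.946 mg/L.
e^(−k_1 t) = e^(−0.370×1.410) = 0.5936; e^(−k_r t) = e^(−1.95×1.410) = 0.06401.
D = 8.946 × (0.5936 − 0.06401) + 3.21 × 0.06401 = 4.737 + 0.2055 = 4.943 mg/L.

D ≈ 4.94 mg/L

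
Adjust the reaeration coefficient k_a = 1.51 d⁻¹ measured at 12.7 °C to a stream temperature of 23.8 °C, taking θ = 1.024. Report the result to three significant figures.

k_a(T₂) = k_a(T₁) · θ^(T₂−T₁) = 1.51 × 1.024^(23.8−12.7)
= 1.51 × 1.024^11.1 = 1.51 × 1.301 = 1.965 d⁻¹.

k_a ≈ 1.96 d⁻¹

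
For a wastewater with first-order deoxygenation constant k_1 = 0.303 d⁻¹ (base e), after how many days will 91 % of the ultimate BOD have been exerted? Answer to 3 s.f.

y/L₀ = 1 − e^(−k_1 t) = 0.91 ⇒ e^(−k_1 t) = 0.0900
t = −ln(0.0900) / 0.303 = 2.408 / 0.303 = 7.947 d.

t ≈ 7.95 d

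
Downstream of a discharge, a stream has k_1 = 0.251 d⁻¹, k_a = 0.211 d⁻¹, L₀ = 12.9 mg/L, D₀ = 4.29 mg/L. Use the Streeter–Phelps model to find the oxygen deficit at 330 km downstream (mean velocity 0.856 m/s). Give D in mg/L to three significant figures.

D ≈ 6.83 mg/L

Travel time t = x/v = 330 km / (0.856 m/s) = 330000 m / 0.856 m/s = 385500 s = 4.462 d.
k_1 L₀/(k_a−k_1) = 0.251×12.9/(0.211−0.251) = 3.238/-0.04000 = -80.95 mg/L.
e^(−k_1 t) = e^(−0.251×4.462) = 0.3263; e^(−k_a t) = e^(−0.211×4.462) = 0.3901.
D = -80.95 × (0.3263 − 0.3901) + 4.29 × 0.3901 = 5.161 + 1.673 = 6.834 mg/L.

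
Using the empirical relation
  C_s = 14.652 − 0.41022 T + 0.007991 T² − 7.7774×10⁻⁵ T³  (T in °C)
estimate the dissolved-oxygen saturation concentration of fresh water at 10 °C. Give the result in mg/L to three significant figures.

C_s ≈ 11.3 mg/L

C_s = 14.652 − 0.41022×10 + 0.007991×10² − 7.7774×10⁻⁵×10³ = 11.27 mg/L.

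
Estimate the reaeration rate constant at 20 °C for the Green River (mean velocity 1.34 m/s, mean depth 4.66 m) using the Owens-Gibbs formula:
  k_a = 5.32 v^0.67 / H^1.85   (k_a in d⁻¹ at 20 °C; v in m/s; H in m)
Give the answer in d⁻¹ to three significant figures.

k_a = 5.32 × 1.34^0.67 / 4.66^1.85 = 5.32 × 1.217 / 17.24 = 0.3755 d⁻¹.

k_a ≈ 0.375 d⁻¹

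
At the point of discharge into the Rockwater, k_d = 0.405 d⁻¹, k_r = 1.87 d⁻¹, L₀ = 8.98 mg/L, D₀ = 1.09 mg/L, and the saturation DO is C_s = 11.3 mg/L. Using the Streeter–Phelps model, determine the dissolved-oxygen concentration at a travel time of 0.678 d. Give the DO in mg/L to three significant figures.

k_d L₀/(k_r−k_d) = 0.405×8.98/(1.87−0.405) = 3.637/1.465 = 2.483 mg/L.
e^(−k_d t) = e^(−0.405×0.6780) = 0.7599; e^(−k_r t) = e^(−1.87×0.6780) = 0.2814.
D = 2.483 × (0.7599 − 0.2814) + 1.09 × 0.2814 = 1.188 + 0.3068 = 1.495 mg/L.
DO = C_s − D = 11.3 − 1.495 = 9.805 mg/L.

DO ≈ 9.81 mg/L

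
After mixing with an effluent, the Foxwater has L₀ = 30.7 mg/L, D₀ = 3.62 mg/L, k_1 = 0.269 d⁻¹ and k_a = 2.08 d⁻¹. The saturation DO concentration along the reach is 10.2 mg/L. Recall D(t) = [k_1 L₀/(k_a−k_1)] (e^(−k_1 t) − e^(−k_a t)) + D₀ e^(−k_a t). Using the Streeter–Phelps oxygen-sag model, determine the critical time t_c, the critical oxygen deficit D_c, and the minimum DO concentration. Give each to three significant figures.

t_c = [1/(k_a−k_1)] ln[(k_a/k_1)(1 − D₀(k_a−k_1)/(k_1 L₀))]
= [1/(2.08−0.269)] ln[(2.08/0.269)(1 − 3.62×1.811/(0.269×30.7))]
= (1/1.811) ln[7.732 × 0.2062] = 0.5522 × ln(1.594) = 0.5522 × 0.4663 = 0.2575 d.
D_c = (k_1/k_a) L₀ e^(−k_1 t_c) = (0.269/2.08) × 30.7 × e^(−0.269×0.2575) = 0.1293 × 30.7 × 0.9331 = 3.705 mg/L.
Minimum DO = C_s − D_c = 10.2 − 3.705 = 6.495 mg/L.

t_c ≈ 0.257 d; D_c ≈ 3.70 mg/L; min DO ≈ 6.50 mg/L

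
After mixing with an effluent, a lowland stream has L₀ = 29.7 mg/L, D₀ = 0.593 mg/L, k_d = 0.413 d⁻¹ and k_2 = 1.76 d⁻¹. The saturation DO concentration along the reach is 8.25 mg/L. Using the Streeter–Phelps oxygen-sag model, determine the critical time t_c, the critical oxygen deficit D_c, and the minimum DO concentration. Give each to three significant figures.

t_c ≈ 1.03 d; D_c ≈ 4.56 mg/L; min DO ≈ 3.69 mg/L

At the critical point dD/dt = 0, so k_d L₀ e^(−k_d t) = k_2 D. Substituting D(t) from the Streeter–Phelps equation and solving for t gives
t_c = ln[(k_2/k_d)(1 − D₀(k_2−k_d)/(k_d L₀))] / (k_2−k_d).
Here k_2−k_d = 1.347 d⁻¹ and 1 − D₀(k_2−k_d)/(k_d L₀) = 1 − 0.593×1.347/(0.413×29.7) = 0.9349, so
t_c = ln(4.262 × 0.9349) / 1.347 = 1.382 / 1.347 = 1.026 d.
D_c = (k_d/k_2) L₀ e^(−k_d t_c) = (0.413/1.76) × 29.7 × e^(−0.413×1.026) = 0.2347 × 29.7 × 0.6545 = 4.562 mg/L.
Minimum DO = C_s − D_c = 8.25 − 4.562 = 3.688 mg/L.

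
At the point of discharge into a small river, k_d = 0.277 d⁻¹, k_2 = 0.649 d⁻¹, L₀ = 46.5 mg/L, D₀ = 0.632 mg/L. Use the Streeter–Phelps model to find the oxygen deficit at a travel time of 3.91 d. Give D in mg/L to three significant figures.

k_d L₀/(k_2−k_d) = 0.277×46.5/(0.649−0.277) = 12.88/0.3720 = 34.63 mg/L.
e^(−k_d t) = e^(−0.277×3.910) = 0.3386; e^(−k_2 t) = e^(−0.649×3.910) = 0.07906.
D = 34.63 × (0.3386 − 0.07906) + 0.632 × 0.07906 = 8.985 + 0.04996 = 9.035 mg/L.

D ≈ 9.04 mg/L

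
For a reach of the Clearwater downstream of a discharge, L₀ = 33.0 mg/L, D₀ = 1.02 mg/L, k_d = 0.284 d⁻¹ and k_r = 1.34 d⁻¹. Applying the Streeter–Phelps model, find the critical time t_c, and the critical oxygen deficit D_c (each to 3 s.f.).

t_c ≈ 1.35 d; D_c ≈ 4.76 mg/L

t_c = [1/(k_r−k_d)] ln[(k_r/k_d)(1 − D₀(k_r−k_d)/(k_d L₀))]
= [1/(1.34−0.284)] ln[(1.34/0.284)(1 − 1.02×1.056/(0.284×33.0))]
= (1/1.056) ln[4.718 × 0.8851] = 0.9470 × ln(4.176) = 0.9470 × 1.429 = 1.354 d.
L(t_c) = L₀ e^(−k_d t_c) = 33.0 × 0.6809 = 22.47 mg/L, and at the critical point k_r D_c = k_d L, so D_c = (0.284/1.34) × 22.47 = 4.762 mg/L.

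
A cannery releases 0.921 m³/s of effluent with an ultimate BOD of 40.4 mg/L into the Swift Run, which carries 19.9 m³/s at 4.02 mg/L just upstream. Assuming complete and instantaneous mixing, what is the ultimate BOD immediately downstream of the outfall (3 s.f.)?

5.63 mg/L

Flow-weighted mixing: C = (Q_r C_r + Q_w C_w)/(Q_r + Q_w)
= (19.9×4.02 + 0.921×40.4)/(19.9 + 0.921) = 117.2/20.82 = 5.629 mg/L.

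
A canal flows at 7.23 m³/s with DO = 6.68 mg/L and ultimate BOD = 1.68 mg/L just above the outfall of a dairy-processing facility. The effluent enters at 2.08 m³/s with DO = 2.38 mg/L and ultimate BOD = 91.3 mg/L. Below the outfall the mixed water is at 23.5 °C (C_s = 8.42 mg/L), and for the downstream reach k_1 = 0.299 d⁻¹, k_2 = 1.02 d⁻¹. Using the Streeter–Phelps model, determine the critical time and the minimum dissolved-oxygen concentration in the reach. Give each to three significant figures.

Mixed DO = (7.23×6.68 + 2.08×2.38)/(7.23+2.08) = 53.25/9.310 = 5.719 mg/L.
Mixed L₀ = (7.23×1.68 + 2.08×91.3)/(9.310) = 202.1/9.310 = 21.70 mg/L.
Initial deficit D₀ = C_s − DO₀ = 8.42 − 5.719 = 2.701 mg/L.
t_c = (1/0.7210) ln[(1.02/0.299)(1 − 2.701×0.7210/(0.299×21.70))] = 1.387 × ln(2.388) = 1.207 d.
D_c = (0.299/1.02) × 21.70 × e^(−0.299×1.207) = 0.2931 × 21.70 × 0.6970 = 4.434 mg/L.
Minimum DO = 8.42 − 4.434 = 3.986 mg/L.

t_c ≈ 1.21 d; minimum DO ≈ 3.99 mg/L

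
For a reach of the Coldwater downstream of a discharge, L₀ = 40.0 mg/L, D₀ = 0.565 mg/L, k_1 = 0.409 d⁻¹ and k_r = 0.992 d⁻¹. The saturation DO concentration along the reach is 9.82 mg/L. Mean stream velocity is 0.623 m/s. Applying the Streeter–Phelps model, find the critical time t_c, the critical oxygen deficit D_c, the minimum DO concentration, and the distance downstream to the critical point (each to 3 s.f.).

t_c ≈ 1.48 d; D_c ≈ 8.99 mg/L; min DO ≈ 0.835 mg/L; x_c ≈ 79.9 km

t_c = [1/(k_r−k_1)] ln[(k_r/k_1)(1 − D₀(k_r−k_1)/(k_1 L₀))]
= [1/(0.992−0.409)] ln[(0.992/0.409)(1 − 0.565×0.5830/(0.409×40.0))]
= (1/0.5830) ln[2.425 × 0.9799] = 1.715 × ln(2.377) = 1.715 × 0.8657 = 1.485 d.
L(t_c) = L₀ e^(−k_1 t_c) = 40.0 × 0.5448 = 21.79 mg/L, and at the critical point k_r D_c = k_1 L, so D_c = (0.409/0.992) × 21.79 = 8.985 mg/L.
Minimum DO = C_s − D_c = 9.82 − 8.985 = 0.8349 mg/L.
x_c = v t_c = 0.623 m/s × 1.485 d × 86400 s/d = 79930 m ≈ 79.9 km.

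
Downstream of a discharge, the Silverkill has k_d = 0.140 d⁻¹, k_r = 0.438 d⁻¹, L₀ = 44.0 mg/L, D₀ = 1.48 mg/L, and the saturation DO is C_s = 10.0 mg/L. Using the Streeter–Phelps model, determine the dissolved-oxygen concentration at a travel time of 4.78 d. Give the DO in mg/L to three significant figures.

DO ≈ 1.78 mg/L

k_d L₀/(k_r−k_d) = 0.140×44.0/(0.438−0.140) = 6.160/0.2980 = 20.67 mg/L.
e^(−k_d t) = e^(−0.140×4.780) = 0.5121; e^(−k_r t) = e^(−0.438×4.780) = 0.1232.
D = 20.67 × (0.5121 − 0.1232) + 1.48 × 0.1232 = 8.039 + 0.1824 = 8.221 mg/L.
DO = C_s − D = 10.0 − 8.221 = 1.779 mg/L.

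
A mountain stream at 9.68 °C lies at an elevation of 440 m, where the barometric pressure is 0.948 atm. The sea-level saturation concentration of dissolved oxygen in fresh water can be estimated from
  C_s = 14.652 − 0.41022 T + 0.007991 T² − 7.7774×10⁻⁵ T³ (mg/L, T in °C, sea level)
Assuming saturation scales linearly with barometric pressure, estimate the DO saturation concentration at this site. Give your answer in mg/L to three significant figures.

At sea level: C_s = 14.652 − 0.41022×9.68 + 0.007991×9.68² − 7.7774×10⁻⁵×9.68³ = 11.36 mg/L.
Pressure correction: C_s' = 11.36 × 0.948 = 10.77 mg/L.

C_s ≈ 10.8 mg/L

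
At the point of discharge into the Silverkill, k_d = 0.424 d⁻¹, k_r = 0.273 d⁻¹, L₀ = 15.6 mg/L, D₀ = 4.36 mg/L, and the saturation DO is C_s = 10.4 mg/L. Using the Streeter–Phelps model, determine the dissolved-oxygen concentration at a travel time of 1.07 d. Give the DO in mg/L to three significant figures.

k_d L₀/(k_r−k_d) = 0.424×15.6/(0.273−0.424) = 6.614/-0.1510 = -43.80 mg/L.
e^(−k_d t) = e^(−0.424×1.070) = 0.6353; e^(−k_r t) = e^(−0.273×1.070) = 0.7467.
D = -43.80 × (0.6353 − 0.7467) + 4.36 × 0.7467 = 4.880 + 3.256 = 8.135 mg/L.
DO = C_s − D = 10.4 − 8.135 = 2.265 mg/L.

DO ≈ 2.26 mg/L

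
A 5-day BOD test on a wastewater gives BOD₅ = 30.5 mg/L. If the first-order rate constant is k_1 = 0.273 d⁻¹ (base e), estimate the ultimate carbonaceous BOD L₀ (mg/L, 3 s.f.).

L₀ ≈ 41.0 mg/L

BOD₅ = L₀(1 − e^(−5k_1)) ⇒ L₀ = BOD₅ / (1 − e^(−5×0.273))
= 30.5 / (1 − 0.2554) = 30.5 / 0.7446 = 40.96 mg/L.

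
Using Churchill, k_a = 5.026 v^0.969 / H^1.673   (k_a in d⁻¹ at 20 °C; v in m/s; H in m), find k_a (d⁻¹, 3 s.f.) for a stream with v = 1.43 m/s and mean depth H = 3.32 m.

k_a = 5.026 × 1.43^0.969 / 3.32^1.673 = 5.026 × 1.414 / 7.445 = 0.9547 d⁻¹.

k_a ≈ 0.955 d⁻¹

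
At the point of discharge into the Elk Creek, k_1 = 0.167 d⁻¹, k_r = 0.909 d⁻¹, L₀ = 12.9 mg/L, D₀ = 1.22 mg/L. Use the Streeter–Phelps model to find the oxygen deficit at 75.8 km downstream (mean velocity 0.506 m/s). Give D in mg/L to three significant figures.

D ≈ 1.83 mg/L

Travel time t = x/v = 75.8 km / (0.506 m/s) = 75800 m / 0.506 m/s = 149800 s = 1.734 d.
k_1 L₀/(k_r−k_1) = 0.167×12.9/(0.909−0.167) = 2.154/0.7420 = 2.903 mg/L.
e^(−k_1 t) = e^(−0.167×1.734) = 0.7486; e^(−k_r t) = e^(−0.909×1.734) = 0.2068.
D = 2.903 × (0.7486 − 0.2068) + 1.22 × 0.2068 = 1.573 + 0.2523 = 1.825 mg/L.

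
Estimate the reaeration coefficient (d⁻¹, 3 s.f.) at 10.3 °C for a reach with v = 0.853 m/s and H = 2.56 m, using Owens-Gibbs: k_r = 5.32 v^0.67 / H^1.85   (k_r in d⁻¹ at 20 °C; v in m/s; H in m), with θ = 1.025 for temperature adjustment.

k_r ≈ 0.661 d⁻¹

k_r(20) = 5.32 × 0.853^0.67 / 2.56^1.85 = 5.32 × 0.8990 / 5.692 = 0.8402 d⁻¹.
k_r(10.3) = 0.8402 × 1.025^(10.3−20) = 0.8402 × 0.7870 = 0.6613 d⁻¹.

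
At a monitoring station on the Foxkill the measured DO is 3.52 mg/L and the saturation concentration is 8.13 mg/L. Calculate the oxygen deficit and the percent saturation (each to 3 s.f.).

D ≈ 4.61 mg/L; 43.3 % saturation

D = C_s − C = 8.13 − 3.52 = 4.61 mg/L.
% saturation = 3.52/8.13 × 100 = 43.3 %.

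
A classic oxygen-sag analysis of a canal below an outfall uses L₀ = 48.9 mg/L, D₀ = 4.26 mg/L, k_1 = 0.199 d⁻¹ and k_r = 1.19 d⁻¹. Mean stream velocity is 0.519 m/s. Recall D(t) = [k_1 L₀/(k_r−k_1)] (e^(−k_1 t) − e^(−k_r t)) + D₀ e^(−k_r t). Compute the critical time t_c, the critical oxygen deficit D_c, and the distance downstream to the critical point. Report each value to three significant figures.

t_c ≈ 1.23 d; D_c ≈ 6.40 mg/L; x_c ≈ 55.2 km

With k_r/k_1 = 5.980 and 1 − D₀(k_r−k_1)/(k_1 L₀) = 0.5662,
t_c = ln(5.980 × 0.5662) / (1.19 − 0.199) = ln(3.386) / 0.9910 = 1.220/0.9910 = 1.231 d.
L(t_c) = L₀ e^(−k_1 t_c) = 48.9 × 0.7828 = 38.28 mg/L, and at the critical point k_r D_c = k_1 L, so D_c = (0.199/1.19) × 38.28 = 6.401 mg/L.
x_c = v t_c = 0.519 m/s × 1.231 d × 86400 s/d = 55180 m ≈ 55.2 km.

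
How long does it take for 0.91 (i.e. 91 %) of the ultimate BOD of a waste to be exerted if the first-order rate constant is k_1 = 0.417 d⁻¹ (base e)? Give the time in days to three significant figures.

y/L₀ = 1 − e^(−k_1 t) = 0.91 ⇒ e^(−k_1 t) = 0.0900
t = −ln(0.0900) / 0.417 = 2.408 / 0.417 = 5.774 d.

t ≈ 5.77 d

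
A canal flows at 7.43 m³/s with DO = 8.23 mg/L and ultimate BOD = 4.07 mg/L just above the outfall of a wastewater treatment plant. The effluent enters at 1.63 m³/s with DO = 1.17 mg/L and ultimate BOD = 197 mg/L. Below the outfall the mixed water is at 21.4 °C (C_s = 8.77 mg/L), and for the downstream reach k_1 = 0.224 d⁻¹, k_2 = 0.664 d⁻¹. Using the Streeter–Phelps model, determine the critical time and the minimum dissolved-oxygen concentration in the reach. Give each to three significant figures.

t_c ≈ 2.25 d; minimum DO ≈ 0.869 mg/L

Mixed DO = (7.43×8.23 + 1.63×1.17)/(7.43+1.63) = 63.06/9.060 = 6.960 mg/L.
Mixed L₀ = (7.43×4.07 + 1.63×197)/(9.060) = 351.4/9.060 = 38.78 mg/L.
Initial deficit D₀ = C_s − DO₀ = 8.77 − 6.960 = 1.810 mg/L.
t_c = (1/0.4400) ln[(0.664/0.224)(1 − 1.810×0.4400/(0.224×38.78))] = 2.273 × ln(2.692) = 2.251 d.
D_c = (0.224/0.664) × 38.78 × e^(−0.224×2.251) = 0.3373 × 38.78 × 0.6040 = 7.901 mg/L.
Minimum DO = 8.77 − 7.901 = 0.8686 mg/L.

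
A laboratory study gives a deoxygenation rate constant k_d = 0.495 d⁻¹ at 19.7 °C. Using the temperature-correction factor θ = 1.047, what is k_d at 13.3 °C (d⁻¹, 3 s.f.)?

k_d(T₂) = k_d(T₁) · θ^(T₂−T₁) = 0.495 × 1.047^(13.3−19.7)
= 0.495 × 1.047^-6.40 = 0.495 × 0.7453 = 0.3689 d⁻¹.

k_d ≈ 0.369 d⁻¹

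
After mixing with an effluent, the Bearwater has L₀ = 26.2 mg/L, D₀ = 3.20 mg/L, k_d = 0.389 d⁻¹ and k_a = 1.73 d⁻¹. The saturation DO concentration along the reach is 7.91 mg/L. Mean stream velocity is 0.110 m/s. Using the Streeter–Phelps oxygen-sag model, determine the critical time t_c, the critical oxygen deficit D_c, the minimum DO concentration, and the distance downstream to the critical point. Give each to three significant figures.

t_c ≈ 0.705 d; D_c ≈ 4.48 mg/L; min DO ≈ 3.43 mg/L; x_c ≈ 6.70 km

t_c = [1/(k_a−k_d)] ln[(k_a/k_d)(1 − D₀(k_a−k_d)/(k_d L₀))]
= [1/(1.73−0.389)] ln[(1.73/0.389)(1 − 3.20×1.341/(0.389×26.2))]
= (1/1.341) ln[4.447 × 0.5790] = 0.7457 × ln(2.575) = 0.7457 × 0.9458 = 0.7053 d.
L(t_c) = L₀ e^(−k_d t_c) = 26.2 × 0.7601 = 19.91 mg/L, and at the critical point k_a D_c = k_d L, so D_c = (0.389/1.73) × 19.91 = 4.478 mg/L.
Minimum DO = C_s − D_c = 7.91 − 4.478 = 3.432 mg/L.
x_c = v t_c = 0.110 m/s × 0.7053 d × 86400 s/d = 6703 m ≈ 6.70 km.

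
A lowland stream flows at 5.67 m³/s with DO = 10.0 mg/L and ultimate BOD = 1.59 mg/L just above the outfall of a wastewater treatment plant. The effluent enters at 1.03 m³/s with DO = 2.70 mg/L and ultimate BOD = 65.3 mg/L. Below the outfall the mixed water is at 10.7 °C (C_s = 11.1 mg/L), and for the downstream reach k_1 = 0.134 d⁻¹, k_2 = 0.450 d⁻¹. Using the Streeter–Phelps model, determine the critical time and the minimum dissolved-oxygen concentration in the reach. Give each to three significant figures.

Mixed DO = (5.67×10.0 + 1.03×2.70)/(5.67+1.03) = 59.48/6.700 = 8.878 mg/L.
Mixed L₀ = (5.67×1.59 + 1.03×65.3)/(6.700) = 76.27/6.700 = 11.38 mg/L.
Initial deficit D₀ = C_s − DO₀ = 11.1 − 8.878 = 2.222 mg/L.
t_c = (1/0.3160) ln[(0.450/0.134)(1 − 2.222×0.3160/(0.134×11.38))] = 3.165 × ln(1.812) = 1.882 d.
D_c = (0.134/0.450) × 11.38 × e^(−0.134×1.882) = 0.2978 × 11.38 × 0.7771 = 2.634 mg/L.
Minimum DO = 11.1 − 2.634 = 8.466 mg/L.

t_c ≈ 1.88 d; minimum DO ≈ 8.47 mg/L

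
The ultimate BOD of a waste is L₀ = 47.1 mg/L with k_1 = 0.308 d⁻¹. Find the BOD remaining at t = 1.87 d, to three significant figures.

L_t = L₀ e^(−k_1 t) = 47.1 × e^(−0.308×1.87) = 47.1 × 0.5622 = 26.48 mg/L.

L ≈ 26.5 mg/L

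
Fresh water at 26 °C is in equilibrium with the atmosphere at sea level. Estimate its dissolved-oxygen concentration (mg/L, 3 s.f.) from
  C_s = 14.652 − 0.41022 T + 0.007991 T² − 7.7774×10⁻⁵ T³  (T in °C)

C_s = 14.652 − 0.41022×26 + 0.007991×26² − 7.7774×10⁻⁵×26³ = 8.021 mg/L.

C_s ≈ 8.02 mg/L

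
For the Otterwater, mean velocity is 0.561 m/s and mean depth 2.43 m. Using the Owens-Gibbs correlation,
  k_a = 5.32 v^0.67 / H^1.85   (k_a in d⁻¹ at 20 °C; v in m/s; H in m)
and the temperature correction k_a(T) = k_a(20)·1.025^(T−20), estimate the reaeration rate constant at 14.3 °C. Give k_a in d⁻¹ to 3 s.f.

k_a ≈ 0.607 d⁻¹

k_a(20) = 5.32 × 0.561^0.67 / 2.43^1.85 = 5.32 × 0.6789 / 5.169 = 0.6988 d⁻¹.
k_a(14.3) = 0.6988 × 1.025^(14.3−20) = 0.6988 × 0.8687 = 0.6070 d⁻¹.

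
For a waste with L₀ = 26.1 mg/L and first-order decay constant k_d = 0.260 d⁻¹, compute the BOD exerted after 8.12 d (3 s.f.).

y_t = L₀(1 − e^(−k_d t)) = 26.1 × (1 − e^(−0.260×8.12))
= 26.1 × (1 − 0.1211) = 26.1 × 0.8789 = 22.94 mg/L.

y ≈ 22.9 mg/L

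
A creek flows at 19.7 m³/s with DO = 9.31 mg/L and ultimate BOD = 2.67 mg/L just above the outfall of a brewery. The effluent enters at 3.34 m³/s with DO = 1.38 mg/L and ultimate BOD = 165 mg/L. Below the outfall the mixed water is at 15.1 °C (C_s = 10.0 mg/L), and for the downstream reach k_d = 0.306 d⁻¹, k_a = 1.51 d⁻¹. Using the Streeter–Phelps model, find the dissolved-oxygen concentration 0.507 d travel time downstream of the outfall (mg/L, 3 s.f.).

DO ≈ 6.54 mg/L

Mixed DO = (19.7×9.31 + 3.34×1.38)/(19.7+3.34) = 188.0/23.04 = 8.160 mg/L.
Mixed L₀ = (19.7×2.67 + 3.34×165)/(23.04) = 603.7/23.04 = 26.20 mg/L.
Initial deficit D₀ = C_s − DO₀ = 10.0 − 8.160 = 1.840 mg/L.
D(0.507) = [0.306×26.20/(1.51−0.306)](e^(−0.306×0.507) − e^(−1.51×0.507)) + 1.840 e^(−1.51×0.507)
= 6.659 × (0.8563 − 0.4651) + 1.840 × 0.4651 = 3.461 mg/L.
DO = 10.0 − 3.461 = 6.539 mg/L.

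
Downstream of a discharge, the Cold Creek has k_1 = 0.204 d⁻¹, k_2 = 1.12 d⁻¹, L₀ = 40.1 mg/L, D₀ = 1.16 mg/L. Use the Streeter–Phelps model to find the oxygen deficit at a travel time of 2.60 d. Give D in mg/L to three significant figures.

k_1 L₀/(k_2−k_1) = 0.204×40.1/(1.12−0.204) = 8.180/0.9160 = 8.931 mg/L.
e^(−k_1 t) = e^(−0.204×2.600) = 0.5884; e^(−k_2 t) = e^(−1.12×2.600) = 0.05437.
D = 8.931 × (0.5884 − 0.05437) + 1.16 × 0.05437 = 4.769 + 0.06307 = 4.832 mg/L.

D ≈ 4.83 mg/L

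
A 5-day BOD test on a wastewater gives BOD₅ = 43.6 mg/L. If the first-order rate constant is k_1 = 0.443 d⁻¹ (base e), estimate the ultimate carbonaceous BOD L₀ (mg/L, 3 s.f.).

BOD₅ = L₀(1 − e^(−5k_1)) ⇒ L₀ = BOD₅ / (1 − e^(−5×0.443))
= 43.6 / (1 − 0.1092) = 43.6 / 0.8908 = 48.94 mg/L.

L₀ ≈ 48.9 mg/L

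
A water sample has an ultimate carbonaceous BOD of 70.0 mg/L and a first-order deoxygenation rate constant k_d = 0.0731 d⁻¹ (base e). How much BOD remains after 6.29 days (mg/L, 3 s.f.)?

L ≈ 44.2 mg/L

L_t = L₀ e^(−k_d t) = 70.0 × e^(−0.0731×6.29) = 70.0 × 0.6314 = 44.20 mg/L.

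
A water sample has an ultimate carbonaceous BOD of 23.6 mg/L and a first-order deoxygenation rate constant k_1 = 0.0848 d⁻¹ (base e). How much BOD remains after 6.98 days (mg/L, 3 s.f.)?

L_t = L₀ e^(−k_1 t) = 23.6 × e^(−0.0848×6.98) = 23.6 × 0.5533 = 13.06 mg/L.

L ≈ 13.1 mg/L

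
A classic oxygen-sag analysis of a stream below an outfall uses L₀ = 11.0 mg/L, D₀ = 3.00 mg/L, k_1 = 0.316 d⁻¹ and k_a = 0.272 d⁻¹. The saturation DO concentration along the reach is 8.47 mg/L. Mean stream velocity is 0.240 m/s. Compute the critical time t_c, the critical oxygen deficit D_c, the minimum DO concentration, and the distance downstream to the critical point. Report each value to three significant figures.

t_c = [1/(k_a−k_1)] ln[(k_a/k_1)(1 − D₀(k_a−k_1)/(k_1 L₀))]
= [1/(0.272−0.316)] ln[(0.272/0.316)(1 − 3.00×-0.04400/(0.316×11.0))]
= (1/-0.04400) ln[0.8608 × 1.038] = -22.73 × ln(0.8934) = -22.73 × -0.1127 = 2.561 d.
D_c = (k_1/k_a) L₀ e^(−k_1 t_c) = (0.316/0.272) × 11.0 × e^(−0.316×2.561) = 1.162 × 11.0 × 0.4452 = 5.690 mg/L.
Minimum DO = C_s − D_c = 8.47 − 5.690 = 2.780 mg/L.
x_c = v t_c = 0.240 m/s × 2.561 d × 86400 s/d = 53100 m ≈ 53.1 km.

t_c ≈ 2.56 d; D_c ≈ 5.69 mg/L; min DO ≈ 2.78 mg/L; x_c ≈ 53.1 km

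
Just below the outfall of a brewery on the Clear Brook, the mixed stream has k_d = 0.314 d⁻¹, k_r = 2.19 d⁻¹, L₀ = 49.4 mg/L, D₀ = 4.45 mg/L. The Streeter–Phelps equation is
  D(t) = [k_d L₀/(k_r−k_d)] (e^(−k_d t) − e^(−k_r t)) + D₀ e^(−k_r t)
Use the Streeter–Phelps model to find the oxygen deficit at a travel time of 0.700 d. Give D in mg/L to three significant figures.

D ≈ 5.81 mg/L

k_d L₀/(k_r−k_d) = 0.314×49.4/(2.19−0.314) = 15.51/1.876 = 8.268 mg/L.
e^(−k_d t) = e^(−0.314×0.7000) = 0.8027; e^(−k_r t) = e^(−2.19×0.7000) = 0.2159.
D = 8.268 × (0.8027 − 0.2159) + 4.45 × 0.2159 = 4.852 + 0.9607 = 5.813 mg/L.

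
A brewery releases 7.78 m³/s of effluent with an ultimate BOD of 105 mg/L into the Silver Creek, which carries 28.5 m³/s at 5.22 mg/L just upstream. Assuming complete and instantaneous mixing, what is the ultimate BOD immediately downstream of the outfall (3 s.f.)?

Flow-weighted mixing: C = (Q_r C_r + Q_w C_w)/(Q_r + Q_w)
= (28.5×5.22 + 7.78×105)/(28.5 + 7.78) = 965.7/36.28 = 26.62 mg/L.

26.6 mg/L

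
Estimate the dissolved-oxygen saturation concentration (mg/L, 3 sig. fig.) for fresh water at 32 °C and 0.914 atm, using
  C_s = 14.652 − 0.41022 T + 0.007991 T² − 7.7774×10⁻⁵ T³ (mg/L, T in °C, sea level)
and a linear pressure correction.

At sea level: C_s = 14.652 − 0.41022×32 + 0.007991×32² − 7.7774×10⁻⁵×32³ = 7.159 mg/L.
Pressure correction: C_s' = 7.159 × 0.914 = 6.544 mg/L.

C_s ≈ 6.54 mg/L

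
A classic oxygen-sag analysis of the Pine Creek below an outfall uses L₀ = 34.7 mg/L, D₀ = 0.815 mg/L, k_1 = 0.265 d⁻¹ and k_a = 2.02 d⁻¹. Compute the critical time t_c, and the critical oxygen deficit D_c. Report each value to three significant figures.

t_c = [1/(k_a−k_1)] ln[(k_a/k_1)(1 − D₀(k_a−k_1)/(k_1 L₀))]
= [1/(2.02−0.265)] ln[(2.02/0.265)(1 − 0.815×1.755/(0.265×34.7))]
= (1/1.755) ln[7.623 × 0.8445] = 0.5698 × ln(6.437) = 0.5698 × 1.862 = 1.061 d.
L(t_c) = L₀ e^(−k_1 t_c) = 34.7 × 0.7549 = 26.20 mg/L, and at the critical point k_a D_c = k_1 L, so D_c = (0.265/2.02) × 26.20 = 3.436 mg/L.

t_c ≈ 1.06 d; D_c ≈ 3.44 mg/L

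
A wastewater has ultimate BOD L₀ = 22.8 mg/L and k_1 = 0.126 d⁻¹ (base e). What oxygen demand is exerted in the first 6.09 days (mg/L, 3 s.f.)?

y ≈ 12.2 mg/L

y_t = L₀(1 − e^(−k_1 t)) = 22.8 × (1 − e^(−0.126×6.09))
= 22.8 × (1 − 0.4642) = 22.8 × 0.5358 = 12.22 mg/L.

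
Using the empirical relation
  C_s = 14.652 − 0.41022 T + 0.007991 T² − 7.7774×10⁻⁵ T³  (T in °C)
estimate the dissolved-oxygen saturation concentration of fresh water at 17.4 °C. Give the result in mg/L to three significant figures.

C_s ≈ 9.52 mg/L

C_s = 14.652 − 0.41022×17.4 + 0.007991×17.4² − 7.7774×10⁻⁵×17.4³ = 9.524 mg/L.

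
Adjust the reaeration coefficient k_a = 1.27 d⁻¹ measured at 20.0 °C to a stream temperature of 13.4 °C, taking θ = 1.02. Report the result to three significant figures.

k_a ≈ 1.11 d⁻¹

k_a(T₂) = k_a(T₁) · θ^(T₂−T₁) = 1.27 × 1.02^(13.4−20.0)
= 1.27 × 1.02^-6.60 = 1.27 × 0.8775 = 1.114 d⁻¹.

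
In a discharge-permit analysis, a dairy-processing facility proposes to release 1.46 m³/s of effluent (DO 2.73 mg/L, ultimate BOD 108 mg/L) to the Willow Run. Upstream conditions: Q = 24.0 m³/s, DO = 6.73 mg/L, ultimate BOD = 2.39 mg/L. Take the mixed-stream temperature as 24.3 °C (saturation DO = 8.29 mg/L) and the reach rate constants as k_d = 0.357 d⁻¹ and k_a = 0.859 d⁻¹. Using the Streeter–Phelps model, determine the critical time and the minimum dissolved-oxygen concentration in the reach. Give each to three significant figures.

t_c ≈ 1.04 d; minimum DO ≈ 5.87 mg/L

Mixed DO = (24.0×6.73 + 1.46×2.73)/(24.0+1.46) = 165.5/25.46 = 6.501 mg/L.
Mixed L₀ = (24.0×2.39 + 1.46×108)/(25.46) = 215.0/25.46 = 8.446 mg/L.
Initial deficit D₀ = C_s − DO₀ = 8.29 − 6.501 = 1.789 mg/L.
t_c = (1/0.5020) ln[(0.859/0.357)(1 − 1.789×0.5020/(0.357×8.446))] = 1.992 × ln(1.689) = 1.045 d.
D_c = (0.357/0.859) × 8.446 × e^(−0.357×1.045) = 0.4156 × 8.446 × 0.6887 = 2.418 mg/L.
Minimum DO = 8.29 − 2.418 = 5.872 mg/L.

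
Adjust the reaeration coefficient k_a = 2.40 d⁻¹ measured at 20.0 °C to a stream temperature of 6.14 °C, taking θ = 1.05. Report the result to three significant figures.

k_a(T₂) = k_a(T₁) · θ^(T₂−T₁) = 2.40 × 1.05^(6.14−20.0)
= 2.40 × 1.05^-13.9 = 2.40 × 0.5085 = 1.220 d⁻¹.

k_a ≈ 1.22 d⁻¹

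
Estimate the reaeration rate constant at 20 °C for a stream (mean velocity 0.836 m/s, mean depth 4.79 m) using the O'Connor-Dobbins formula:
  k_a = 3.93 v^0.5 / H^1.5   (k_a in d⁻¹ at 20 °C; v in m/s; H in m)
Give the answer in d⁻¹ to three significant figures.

k_a ≈ 0.343 d⁻¹

k_a = 3.93 × 0.836^0.5 / 4.79^1.5 = 3.93 × 0.9143 / 10.48 = 0.3428 d⁻¹.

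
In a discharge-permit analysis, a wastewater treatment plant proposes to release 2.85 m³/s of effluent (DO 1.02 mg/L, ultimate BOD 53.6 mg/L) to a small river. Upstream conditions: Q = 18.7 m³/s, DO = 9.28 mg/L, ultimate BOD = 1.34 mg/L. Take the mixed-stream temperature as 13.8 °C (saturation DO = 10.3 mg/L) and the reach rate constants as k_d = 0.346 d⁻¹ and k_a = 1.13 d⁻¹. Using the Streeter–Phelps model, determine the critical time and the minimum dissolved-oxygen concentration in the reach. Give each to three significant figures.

Mixed DO = (18.7×9.28 + 2.85×1.02)/(18.7+2.85) = 176.4/21.55 = 8.188 mg/L.
Mixed L₀ = (18.7×1.34 + 2.85×53.6)/(21.55) = 177.8/21.55 = 8.251 mg/L.
Initial deficit D₀ = C_s − DO₀ = 10.3 − 8.188 = 2.112 mg/L.
t_c = (1/0.7840) ln[(1.13/0.346)(1 − 2.112×0.7840/(0.346×8.251))] = 1.276 × ln(1.371) = 0.4029 d.
D_c = (0.346/1.13) × 8.251 × e^(−0.346×0.4029) = 0.3062 × 8.251 × 0.8699 = 2.198 mg/L.
Minimum DO = 10.3 − 2.198 = 8.102 mg/L.

t_c ≈ 0.403 d; minimum DO ≈ 8.10 mg/L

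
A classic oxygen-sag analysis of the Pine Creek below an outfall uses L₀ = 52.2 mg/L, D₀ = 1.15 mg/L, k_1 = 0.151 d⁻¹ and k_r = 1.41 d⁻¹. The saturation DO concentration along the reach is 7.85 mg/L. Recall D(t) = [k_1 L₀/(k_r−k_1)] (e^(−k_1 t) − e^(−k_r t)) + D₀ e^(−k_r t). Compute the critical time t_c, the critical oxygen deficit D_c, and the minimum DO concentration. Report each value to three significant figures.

t_c ≈ 1.61 d; D_c ≈ 4.38 mg/L; min DO ≈ 3.47 mg/L

With k_r/k_1 = 9.338 and 1 − D₀(k_r−k_1)/(k_1 L₀) = 0.8163,
t_c = ln(9.338 × 0.8163) / (1.41 − 0.151) = ln(7.623) / 1.259 = 2.031/1.259 = 1.613 d.
L(t_c) = L₀ e^(−k_1 t_c) = 52.2 × 0.7838 = 40.91 mg/L, and at the critical point k_r D_c = k_1 L, so D_c = (0.151/1.41) × 40.91 = 4.382 mg/L.
Minimum DO = C_s − D_c = 7.85 − 4.382 = 3.468 mg/L.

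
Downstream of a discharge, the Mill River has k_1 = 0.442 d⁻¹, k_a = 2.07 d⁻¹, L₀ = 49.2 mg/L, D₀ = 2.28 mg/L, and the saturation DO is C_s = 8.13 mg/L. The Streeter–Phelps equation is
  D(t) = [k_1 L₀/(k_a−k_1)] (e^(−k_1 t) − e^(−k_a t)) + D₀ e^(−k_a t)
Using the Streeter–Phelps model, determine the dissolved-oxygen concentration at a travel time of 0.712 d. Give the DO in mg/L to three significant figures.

DO ≈ 0.916 mg/L

k_1 L₀/(k_a−k_1) = 0.442×49.2/(2.07−0.442) = 21.75/1.628 = 13.36 mg/L.
e^(−k_1 t) = e^(−0.442×0.7120) = 0.7300; e^(−k_a t) = e^(−2.07×0.7120) = 0.2290.
D = 13.36 × (0.7300 − 0.2290) + 2.28 × 0.2290 = 6.692 + 0.5222 = 7.214 mg/L.
DO = C_s − D = 8.13 − 7.214 = 0.9161 mg/L.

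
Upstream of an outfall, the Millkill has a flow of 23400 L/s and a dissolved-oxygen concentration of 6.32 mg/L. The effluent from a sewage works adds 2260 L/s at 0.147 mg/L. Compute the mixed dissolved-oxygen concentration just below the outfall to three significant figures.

Flow-weighted mixing: C = (Q_r C_r + Q_w C_w)/(Q_r + Q_w)
= (23400×6.32 + 2260×0.147)/(23400 + 2260) = 148200/25660 = 5.776 mg/L.

5.78 mg/L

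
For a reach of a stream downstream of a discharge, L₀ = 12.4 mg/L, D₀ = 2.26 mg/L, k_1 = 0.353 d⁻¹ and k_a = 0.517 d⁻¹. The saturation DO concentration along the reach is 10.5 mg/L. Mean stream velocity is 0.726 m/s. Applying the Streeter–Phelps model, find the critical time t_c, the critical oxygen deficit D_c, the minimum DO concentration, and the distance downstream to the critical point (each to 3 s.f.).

t_c ≈ 1.79 d; D_c ≈ 4.51 mg/L; min DO ≈ 5.99 mg/L; x_c ≈ 112 km

t_c = [1/(k_a−k_1)] ln[(k_a/k_1)(1 − D₀(k_a−k_1)/(k_1 L₀))]
= [1/(0.517−0.353)] ln[(0.517/0.353)(1 − 2.26×0.1640/(0.353×12.4))]
= (1/0.1640) ln[1.465 × 0.9153] = 6.098 × ln(1.341) = 6.098 × 0.2931 = 1.787 d.
D_c = (k_1/k_a) L₀ e^(−k_1 t_c) = (0.353/0.517) × 12.4 × e^(−0.353×1.787) = 0.6828 × 12.4 × 0.5321 = 4.505 mg/L.
Minimum DO = C_s − D_c = 10.5 − 4.505 = 5.995 mg/L.
x_c = v t_c = 0.726 m/s × 1.787 d × 86400 s/d = 112100 m ≈ 112 km.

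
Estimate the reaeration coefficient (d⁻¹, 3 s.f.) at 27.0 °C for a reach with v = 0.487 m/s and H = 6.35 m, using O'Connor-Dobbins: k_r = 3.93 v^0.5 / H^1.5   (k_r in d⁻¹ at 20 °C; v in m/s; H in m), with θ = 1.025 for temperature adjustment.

k_r(20) = 3.93 × 0.487^0.5 / 6.35^1.5 = 3.93 × 0.6979 / 16.00 = 0.1714 d⁻¹.
k_r(27.0) = 0.1714 × 1.025^(27.0−20) = 0.1714 × 1.189 = 0.2037 d⁻¹.

k_r ≈ 0.204 d⁻¹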